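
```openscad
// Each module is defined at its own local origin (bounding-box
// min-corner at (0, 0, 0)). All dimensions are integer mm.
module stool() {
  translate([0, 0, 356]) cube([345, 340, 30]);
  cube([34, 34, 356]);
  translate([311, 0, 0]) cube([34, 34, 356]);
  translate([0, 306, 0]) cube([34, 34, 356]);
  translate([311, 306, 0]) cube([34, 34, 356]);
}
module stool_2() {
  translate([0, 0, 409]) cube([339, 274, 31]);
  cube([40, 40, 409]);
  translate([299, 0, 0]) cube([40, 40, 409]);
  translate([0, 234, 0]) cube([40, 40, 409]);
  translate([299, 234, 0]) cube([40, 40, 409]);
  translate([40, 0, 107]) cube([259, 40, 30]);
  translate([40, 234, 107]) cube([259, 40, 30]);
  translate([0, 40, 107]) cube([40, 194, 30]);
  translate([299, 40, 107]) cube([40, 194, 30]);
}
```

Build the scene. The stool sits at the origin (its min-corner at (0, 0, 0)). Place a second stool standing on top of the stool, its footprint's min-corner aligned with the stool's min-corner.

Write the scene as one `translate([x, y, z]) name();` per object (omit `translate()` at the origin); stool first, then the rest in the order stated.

stool();
translate([0, 0, 386]) stool_2();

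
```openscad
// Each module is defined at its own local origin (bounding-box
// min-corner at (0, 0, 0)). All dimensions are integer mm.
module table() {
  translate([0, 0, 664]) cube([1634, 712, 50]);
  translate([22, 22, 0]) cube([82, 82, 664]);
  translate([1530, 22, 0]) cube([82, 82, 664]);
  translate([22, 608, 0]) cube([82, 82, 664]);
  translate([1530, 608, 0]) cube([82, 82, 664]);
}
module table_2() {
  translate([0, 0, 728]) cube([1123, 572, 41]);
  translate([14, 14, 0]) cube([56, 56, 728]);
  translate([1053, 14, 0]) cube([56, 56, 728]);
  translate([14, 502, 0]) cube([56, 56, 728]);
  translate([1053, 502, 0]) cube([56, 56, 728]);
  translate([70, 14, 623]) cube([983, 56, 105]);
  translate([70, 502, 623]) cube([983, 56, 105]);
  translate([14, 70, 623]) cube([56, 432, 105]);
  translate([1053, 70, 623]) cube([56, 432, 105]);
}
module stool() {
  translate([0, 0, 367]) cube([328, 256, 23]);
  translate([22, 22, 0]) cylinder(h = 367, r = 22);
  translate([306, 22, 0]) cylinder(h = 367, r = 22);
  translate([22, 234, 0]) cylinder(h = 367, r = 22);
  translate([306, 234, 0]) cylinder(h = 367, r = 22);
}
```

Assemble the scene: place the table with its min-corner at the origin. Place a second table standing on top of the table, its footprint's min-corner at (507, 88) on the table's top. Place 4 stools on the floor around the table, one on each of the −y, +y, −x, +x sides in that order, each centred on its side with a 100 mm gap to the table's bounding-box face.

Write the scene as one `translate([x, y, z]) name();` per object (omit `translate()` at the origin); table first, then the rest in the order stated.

table();
translate([507, 88, 714]) table_2();
translate([653, -356, 0]) stool();
translate([653, 812, 0]) stool();
translate([-428, 228, 0]) stool();
translate([1734, 228, 0]) stool();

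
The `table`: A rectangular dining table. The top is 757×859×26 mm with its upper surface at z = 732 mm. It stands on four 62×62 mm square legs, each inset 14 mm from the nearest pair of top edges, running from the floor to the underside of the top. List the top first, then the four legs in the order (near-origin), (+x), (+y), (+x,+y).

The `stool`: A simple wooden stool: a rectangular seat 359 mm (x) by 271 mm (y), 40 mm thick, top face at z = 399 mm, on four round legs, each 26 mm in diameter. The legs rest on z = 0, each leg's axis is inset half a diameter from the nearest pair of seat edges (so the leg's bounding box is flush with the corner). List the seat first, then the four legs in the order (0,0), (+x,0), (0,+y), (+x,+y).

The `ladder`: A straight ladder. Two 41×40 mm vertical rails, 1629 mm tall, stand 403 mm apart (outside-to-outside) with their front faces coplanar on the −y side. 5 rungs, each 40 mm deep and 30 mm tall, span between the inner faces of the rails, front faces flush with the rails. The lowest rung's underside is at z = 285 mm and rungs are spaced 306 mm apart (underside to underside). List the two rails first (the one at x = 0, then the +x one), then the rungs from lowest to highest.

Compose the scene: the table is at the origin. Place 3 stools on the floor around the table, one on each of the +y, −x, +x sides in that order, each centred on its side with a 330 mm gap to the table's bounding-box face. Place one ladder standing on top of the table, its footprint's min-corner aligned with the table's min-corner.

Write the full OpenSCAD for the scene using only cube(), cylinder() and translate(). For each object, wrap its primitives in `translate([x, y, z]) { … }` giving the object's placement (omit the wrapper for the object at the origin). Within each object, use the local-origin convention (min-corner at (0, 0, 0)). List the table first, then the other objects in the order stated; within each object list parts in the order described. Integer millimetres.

translate([0, 0, 706]) cube([757, 859, 26]);
translate([14, 14, 0]) cube([62, 62, 706]);
translate([681, 14, 0]) cube([62, 62, 706]);
translate([14, 783, 0]) cube([62, 62, 706]);
translate([681, 783, 0]) cube([62, 62, 706]);
translate([199, 1189, 0]) {
  translate([0, 0, 359]) cube([359, 271, 40]);
  translate([13, 13, 0]) cylinder(h = 359, r = 13);
  translate([346, 13, 0]) cylinder(h = 359, r = 13);
  translate([13, 258, 0]) cylinder(h = 359, r = 13);
  translate([346, 258, 0]) cylinder(h = 359, r = 13);
}
translate([-689, 294, 0]) {
  translate([0, 0, 359]) cube([359, 271, 40]);
  translate([13, 13, 0]) cylinder(h = 359, r = 13);
  translate([346, 13, 0]) cylinder(h = 359, r = 13);
  translate([13, 258, 0]) cylinder(h = 359, r = 13);
  translate([346, 258, 0]) cylinder(h = 359, r = 13);
}
translate([1087, 294, 0]) {
  translate([0, 0, 359]) cube([359, 271, 40]);
  translate([13, 13, 0]) cylinder(h = 359, r = 13);
  translate([346, 13, 0]) cylinder(h = 359, r = 13);
  translate([13, 258, 0]) cylinder(h = 359, r = 13);
  translate([346, 258, 0]) cylinder(h = 359, r = 13);
}
translate([0, 0, 732]) {
  cube([41, 40, 1629]);
  translate([362, 0, 0]) cube([41, 40, 1629]);
  translate([41, 0, 285]) cube([321, 40, 30]);
  translate([41, 0, 591]) cube([321, 40, 30]);
  translate([41, 0, 897]) cube([321, 40, 30]);
  translate([41, 0, 1203]) cube([321, 40, 30]);
  translate([41, 0, 1509]) cube([321, 40, 30]);
}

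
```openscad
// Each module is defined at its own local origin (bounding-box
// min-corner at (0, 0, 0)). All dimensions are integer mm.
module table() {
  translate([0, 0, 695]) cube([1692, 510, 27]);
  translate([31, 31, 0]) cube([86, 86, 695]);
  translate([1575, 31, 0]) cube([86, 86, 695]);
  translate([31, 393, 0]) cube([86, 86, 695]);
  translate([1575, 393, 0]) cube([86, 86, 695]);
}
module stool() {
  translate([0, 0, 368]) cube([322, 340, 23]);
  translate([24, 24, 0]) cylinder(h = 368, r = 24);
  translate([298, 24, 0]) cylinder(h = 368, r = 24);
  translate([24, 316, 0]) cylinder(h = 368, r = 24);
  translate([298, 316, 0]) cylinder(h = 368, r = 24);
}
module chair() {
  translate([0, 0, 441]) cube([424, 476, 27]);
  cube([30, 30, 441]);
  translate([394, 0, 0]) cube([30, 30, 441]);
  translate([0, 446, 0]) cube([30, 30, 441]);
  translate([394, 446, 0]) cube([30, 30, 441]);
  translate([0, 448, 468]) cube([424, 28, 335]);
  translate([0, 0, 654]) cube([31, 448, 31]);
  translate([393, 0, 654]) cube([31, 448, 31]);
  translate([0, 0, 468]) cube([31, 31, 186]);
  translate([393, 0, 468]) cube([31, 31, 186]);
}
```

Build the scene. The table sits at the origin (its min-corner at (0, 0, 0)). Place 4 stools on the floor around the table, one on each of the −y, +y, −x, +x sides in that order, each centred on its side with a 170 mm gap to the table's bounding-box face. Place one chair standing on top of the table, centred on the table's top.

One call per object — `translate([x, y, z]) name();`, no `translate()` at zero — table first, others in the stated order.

table();
translate([685, -510, 0]) stool();
translate([685, 680, 0]) stool();
translate([-492, 85, 0]) stool();
translate([1862, 85, 0]) stool();
translate([634, 17, 722]) chair();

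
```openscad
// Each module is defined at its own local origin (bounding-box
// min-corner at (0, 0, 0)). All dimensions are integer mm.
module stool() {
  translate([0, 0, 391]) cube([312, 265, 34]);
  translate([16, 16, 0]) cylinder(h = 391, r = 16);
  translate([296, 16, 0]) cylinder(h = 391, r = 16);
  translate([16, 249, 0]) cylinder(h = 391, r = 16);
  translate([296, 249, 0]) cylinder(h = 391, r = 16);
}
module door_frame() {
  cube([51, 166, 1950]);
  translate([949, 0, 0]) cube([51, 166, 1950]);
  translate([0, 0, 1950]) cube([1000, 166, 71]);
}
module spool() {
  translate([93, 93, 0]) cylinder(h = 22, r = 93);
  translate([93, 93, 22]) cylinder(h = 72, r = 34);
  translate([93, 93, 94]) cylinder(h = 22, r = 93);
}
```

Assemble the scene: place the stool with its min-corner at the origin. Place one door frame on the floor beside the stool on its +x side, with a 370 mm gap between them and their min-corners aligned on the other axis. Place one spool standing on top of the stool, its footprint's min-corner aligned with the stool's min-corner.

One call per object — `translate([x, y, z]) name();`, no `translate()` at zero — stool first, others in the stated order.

stool();
translate([682, 0, 0]) door_frame();
translate([0, 0, 425]) spool();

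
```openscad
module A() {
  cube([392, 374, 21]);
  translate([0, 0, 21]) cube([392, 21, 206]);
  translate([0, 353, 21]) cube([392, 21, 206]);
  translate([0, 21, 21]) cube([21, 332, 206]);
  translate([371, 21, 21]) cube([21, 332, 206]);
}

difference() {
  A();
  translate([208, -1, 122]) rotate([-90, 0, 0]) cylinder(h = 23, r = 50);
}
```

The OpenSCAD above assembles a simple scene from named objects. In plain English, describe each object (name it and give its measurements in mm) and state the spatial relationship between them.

A is an open storage box with external size 392×374×227 mm and wall thickness 21 mm (the base is also 21 mm thick). The base covers the whole footprint; the four walls stand on the base, with the y-facing walls full-width and the x-facing walls fitting between their inner faces.

The open box has a circular hole of radius 50 mm through its front wall, centred at (x = 208, z = 122).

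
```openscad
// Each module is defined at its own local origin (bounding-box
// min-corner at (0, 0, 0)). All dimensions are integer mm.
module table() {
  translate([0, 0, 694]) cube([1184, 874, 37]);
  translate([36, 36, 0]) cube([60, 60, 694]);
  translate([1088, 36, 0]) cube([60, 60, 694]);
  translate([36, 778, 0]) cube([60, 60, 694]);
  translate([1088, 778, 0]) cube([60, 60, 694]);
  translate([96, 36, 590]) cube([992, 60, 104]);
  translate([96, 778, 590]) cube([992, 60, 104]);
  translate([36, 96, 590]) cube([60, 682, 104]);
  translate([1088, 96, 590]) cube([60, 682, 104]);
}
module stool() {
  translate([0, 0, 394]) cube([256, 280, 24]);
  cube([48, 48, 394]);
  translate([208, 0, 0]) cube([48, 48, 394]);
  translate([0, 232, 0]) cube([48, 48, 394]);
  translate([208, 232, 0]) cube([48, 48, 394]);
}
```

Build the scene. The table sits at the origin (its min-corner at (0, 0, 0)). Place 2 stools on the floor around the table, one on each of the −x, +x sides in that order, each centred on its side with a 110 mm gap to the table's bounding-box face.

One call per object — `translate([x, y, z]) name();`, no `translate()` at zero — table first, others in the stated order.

table();
translate([-366, 297, 0]) stool();
translate([1294, 297, 0]) stool();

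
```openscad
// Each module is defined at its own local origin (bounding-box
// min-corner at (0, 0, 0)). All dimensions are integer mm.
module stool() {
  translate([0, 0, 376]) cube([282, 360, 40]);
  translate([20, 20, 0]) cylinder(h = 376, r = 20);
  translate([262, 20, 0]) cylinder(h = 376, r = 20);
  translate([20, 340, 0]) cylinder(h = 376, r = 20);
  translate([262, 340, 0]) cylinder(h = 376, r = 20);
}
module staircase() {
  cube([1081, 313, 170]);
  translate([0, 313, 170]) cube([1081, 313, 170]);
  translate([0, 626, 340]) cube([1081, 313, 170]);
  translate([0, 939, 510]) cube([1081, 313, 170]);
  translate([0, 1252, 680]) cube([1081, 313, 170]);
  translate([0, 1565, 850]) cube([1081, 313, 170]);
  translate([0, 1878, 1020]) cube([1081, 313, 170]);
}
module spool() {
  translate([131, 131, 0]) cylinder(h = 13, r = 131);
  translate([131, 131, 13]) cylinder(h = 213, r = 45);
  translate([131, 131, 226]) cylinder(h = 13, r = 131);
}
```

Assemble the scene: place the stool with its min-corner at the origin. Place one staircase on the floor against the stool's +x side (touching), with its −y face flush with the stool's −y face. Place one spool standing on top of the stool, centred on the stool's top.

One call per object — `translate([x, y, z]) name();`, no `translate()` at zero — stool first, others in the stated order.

stool();
translate([282, 0, 0]) staircase();
translate([10, 49, 416]) spool();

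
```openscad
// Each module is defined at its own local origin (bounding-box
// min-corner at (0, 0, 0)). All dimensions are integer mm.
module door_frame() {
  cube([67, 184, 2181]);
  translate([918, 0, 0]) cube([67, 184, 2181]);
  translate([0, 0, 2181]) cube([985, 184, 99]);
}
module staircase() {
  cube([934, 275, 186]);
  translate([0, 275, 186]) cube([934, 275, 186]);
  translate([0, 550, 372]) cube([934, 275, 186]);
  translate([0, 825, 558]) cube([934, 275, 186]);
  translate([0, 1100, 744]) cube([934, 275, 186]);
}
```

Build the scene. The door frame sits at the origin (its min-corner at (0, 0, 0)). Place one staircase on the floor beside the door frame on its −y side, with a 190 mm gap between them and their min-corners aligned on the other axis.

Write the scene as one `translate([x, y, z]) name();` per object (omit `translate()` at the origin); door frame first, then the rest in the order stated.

door_frame();
translate([0, -1565, 0]) staircase();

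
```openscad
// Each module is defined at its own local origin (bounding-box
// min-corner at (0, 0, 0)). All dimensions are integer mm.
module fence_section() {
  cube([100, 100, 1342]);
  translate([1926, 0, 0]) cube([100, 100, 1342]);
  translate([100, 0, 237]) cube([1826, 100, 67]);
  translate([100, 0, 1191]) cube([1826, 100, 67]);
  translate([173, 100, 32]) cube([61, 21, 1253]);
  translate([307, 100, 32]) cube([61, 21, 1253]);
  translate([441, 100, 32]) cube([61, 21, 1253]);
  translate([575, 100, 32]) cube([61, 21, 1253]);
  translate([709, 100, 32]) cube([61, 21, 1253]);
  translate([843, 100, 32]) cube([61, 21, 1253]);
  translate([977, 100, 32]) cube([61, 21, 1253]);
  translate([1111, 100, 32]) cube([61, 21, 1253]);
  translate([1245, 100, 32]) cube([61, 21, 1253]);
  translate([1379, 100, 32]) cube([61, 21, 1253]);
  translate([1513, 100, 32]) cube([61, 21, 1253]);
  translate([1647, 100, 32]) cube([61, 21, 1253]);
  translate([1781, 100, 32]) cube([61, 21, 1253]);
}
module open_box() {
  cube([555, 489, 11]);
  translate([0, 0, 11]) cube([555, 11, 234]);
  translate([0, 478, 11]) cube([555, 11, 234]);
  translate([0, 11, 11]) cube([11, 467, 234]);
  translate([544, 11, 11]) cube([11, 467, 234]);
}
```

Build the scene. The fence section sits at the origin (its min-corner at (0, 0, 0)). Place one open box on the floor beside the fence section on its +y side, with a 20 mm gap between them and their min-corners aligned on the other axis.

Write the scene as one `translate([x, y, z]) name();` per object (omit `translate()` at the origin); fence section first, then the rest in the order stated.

fence_section();
translate([0, 141, 0]) open_box();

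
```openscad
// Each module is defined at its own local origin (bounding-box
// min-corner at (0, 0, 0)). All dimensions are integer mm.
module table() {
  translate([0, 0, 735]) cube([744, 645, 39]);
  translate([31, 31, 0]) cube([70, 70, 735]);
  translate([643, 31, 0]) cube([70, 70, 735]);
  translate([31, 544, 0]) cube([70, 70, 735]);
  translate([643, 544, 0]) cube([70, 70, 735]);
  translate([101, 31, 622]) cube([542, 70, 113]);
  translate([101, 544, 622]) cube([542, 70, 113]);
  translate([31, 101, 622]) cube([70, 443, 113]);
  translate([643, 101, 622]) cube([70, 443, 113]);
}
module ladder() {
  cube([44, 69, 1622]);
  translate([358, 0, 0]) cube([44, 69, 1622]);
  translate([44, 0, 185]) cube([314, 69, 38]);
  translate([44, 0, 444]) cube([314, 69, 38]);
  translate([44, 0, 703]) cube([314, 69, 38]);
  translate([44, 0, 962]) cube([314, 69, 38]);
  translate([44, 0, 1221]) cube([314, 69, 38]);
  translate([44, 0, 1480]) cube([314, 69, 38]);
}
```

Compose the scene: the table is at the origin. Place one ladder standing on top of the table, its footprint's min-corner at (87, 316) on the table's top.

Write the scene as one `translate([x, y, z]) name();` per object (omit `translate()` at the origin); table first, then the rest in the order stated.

table();
translate([87, 316, 774]) ladder();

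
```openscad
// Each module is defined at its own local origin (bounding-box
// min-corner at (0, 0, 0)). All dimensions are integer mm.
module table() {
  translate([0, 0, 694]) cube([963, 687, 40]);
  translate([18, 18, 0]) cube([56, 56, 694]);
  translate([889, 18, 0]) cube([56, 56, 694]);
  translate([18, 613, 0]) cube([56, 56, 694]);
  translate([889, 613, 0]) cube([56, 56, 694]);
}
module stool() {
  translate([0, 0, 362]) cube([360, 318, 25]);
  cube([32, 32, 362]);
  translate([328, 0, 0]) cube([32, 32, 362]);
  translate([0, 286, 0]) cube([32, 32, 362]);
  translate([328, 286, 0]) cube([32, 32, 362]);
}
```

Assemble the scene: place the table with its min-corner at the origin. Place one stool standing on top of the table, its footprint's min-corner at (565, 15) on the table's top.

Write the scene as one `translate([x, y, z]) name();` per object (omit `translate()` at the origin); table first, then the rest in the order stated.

table();
translate([565, 15, 734]) stool();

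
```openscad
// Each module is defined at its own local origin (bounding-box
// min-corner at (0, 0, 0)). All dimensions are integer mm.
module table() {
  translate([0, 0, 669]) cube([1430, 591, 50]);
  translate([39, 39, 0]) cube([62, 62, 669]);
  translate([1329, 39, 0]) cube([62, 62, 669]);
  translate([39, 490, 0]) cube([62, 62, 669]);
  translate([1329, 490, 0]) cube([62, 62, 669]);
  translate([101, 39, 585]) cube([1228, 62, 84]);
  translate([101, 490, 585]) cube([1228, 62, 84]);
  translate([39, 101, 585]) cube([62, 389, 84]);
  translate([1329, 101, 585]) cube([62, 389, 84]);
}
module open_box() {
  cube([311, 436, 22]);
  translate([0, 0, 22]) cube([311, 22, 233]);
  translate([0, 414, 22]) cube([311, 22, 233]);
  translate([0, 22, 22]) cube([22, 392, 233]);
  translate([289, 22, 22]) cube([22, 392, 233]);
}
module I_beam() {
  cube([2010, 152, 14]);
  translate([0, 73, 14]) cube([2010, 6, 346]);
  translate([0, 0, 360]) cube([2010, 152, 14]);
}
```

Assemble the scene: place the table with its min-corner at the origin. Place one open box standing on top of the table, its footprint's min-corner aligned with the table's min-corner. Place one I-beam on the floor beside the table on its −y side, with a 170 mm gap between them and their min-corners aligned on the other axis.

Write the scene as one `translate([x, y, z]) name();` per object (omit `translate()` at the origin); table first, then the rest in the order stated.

table();
translate([0, 0, 719]) open_box();
translate([0, -322, 0]) I_beam();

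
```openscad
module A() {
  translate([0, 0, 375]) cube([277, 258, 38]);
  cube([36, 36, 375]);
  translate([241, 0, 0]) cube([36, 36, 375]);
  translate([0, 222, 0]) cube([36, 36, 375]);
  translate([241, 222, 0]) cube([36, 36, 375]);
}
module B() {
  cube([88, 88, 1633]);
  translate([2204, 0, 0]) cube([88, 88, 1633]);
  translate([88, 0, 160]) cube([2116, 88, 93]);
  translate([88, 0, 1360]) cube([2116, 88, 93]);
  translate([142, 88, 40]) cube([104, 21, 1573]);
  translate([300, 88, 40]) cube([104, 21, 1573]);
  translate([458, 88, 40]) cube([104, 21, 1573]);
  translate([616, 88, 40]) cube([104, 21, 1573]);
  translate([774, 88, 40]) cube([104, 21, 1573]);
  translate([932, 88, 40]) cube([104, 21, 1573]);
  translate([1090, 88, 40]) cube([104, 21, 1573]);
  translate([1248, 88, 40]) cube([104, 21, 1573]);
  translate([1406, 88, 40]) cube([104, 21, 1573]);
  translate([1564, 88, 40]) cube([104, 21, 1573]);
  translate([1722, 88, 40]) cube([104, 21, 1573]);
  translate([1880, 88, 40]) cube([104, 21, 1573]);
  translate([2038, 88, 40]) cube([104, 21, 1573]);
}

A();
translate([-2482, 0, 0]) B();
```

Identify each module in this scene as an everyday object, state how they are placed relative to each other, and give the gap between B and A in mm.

A is a stool. B is a fence section. The fence section is on the floor beside the stool on its −x side. The gap between the fence section and the stool is 190 mm.

The fence section's nearest face is 190 mm from the stool's −x face.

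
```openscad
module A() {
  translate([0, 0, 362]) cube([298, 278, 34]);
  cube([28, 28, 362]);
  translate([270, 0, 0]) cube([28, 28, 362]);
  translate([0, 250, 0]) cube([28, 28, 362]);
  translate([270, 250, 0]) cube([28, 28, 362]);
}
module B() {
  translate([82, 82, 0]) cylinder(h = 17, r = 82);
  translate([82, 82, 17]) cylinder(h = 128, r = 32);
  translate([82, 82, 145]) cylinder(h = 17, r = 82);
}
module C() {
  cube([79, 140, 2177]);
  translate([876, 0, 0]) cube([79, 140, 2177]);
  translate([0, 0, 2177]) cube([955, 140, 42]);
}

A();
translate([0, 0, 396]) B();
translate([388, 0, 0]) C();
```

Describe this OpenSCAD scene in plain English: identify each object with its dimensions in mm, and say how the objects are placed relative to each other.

A is a four-legged stool. The seat is a 298×278×34 mm slab whose top surface is at z = 396 mm; four square legs, each 28×28 mm in cross-section, run from the floor (z = 0) to the underside of the seat, each flush with a corner of the seat.

B is a spool: two coaxial disc flanges of radius 82 mm and thickness 17 mm, joined by a core cylinder of radius 32 mm and height 128 mm. The lower flange rests on z = 0 and the three cylinders share a vertical axis.

C is a rectangular door frame: two vertical jambs of 79×140 mm section, 2177 mm tall, with a clear opening 797 mm wide between their inner faces. A header 42 mm tall and 140 mm deep lies on top of the jambs and spans the full outside width.

The spool is on top of the stool. The door frame is on the floor beside the stool on its +x side.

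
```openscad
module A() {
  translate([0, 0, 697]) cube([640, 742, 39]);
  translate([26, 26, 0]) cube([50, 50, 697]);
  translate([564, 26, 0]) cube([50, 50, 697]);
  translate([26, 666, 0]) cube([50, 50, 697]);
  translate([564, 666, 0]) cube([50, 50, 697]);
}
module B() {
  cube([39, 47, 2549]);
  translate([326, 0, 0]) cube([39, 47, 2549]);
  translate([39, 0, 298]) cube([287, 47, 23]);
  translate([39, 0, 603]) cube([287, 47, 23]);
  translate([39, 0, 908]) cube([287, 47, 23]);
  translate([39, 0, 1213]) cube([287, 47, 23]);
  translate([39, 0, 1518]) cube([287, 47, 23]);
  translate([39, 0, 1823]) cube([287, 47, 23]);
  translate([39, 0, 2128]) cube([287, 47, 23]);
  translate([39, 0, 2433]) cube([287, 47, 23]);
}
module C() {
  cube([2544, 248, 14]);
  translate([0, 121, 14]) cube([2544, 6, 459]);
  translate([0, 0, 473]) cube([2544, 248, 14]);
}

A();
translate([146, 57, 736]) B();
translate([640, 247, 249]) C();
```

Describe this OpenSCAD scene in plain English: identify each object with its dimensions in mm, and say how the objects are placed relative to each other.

A is a table with a 640×742 mm rectangular top, 39 mm thick, top surface at z = 736 mm, supported by four 50×50 mm square legs, each inset 26 mm from the nearest pair of top edges, running from the floor.

B is a straight ladder. Two 39×47 mm vertical rails, 2549 mm tall, stand 365 mm apart (outside-to-outside) with their front faces coplanar on the −y side. 8 rungs, each 47 mm deep and 23 mm tall, span between the inner faces of the rails, front faces flush with the rails. The lowest rung's underside is at z = 298 mm and rungs are spaced 305 mm apart (underside to underside).

C is an I-beam lying along x, 2544 mm long. Overall section height 487 mm. Two flanges 248 mm wide (y) and 14 mm thick, one on the floor and one at the top; a web 6 mm thick runs between them, centred on the flange width.

The ladder is on top of the table. The I-beam is beside the table with their tops flush at z = 736.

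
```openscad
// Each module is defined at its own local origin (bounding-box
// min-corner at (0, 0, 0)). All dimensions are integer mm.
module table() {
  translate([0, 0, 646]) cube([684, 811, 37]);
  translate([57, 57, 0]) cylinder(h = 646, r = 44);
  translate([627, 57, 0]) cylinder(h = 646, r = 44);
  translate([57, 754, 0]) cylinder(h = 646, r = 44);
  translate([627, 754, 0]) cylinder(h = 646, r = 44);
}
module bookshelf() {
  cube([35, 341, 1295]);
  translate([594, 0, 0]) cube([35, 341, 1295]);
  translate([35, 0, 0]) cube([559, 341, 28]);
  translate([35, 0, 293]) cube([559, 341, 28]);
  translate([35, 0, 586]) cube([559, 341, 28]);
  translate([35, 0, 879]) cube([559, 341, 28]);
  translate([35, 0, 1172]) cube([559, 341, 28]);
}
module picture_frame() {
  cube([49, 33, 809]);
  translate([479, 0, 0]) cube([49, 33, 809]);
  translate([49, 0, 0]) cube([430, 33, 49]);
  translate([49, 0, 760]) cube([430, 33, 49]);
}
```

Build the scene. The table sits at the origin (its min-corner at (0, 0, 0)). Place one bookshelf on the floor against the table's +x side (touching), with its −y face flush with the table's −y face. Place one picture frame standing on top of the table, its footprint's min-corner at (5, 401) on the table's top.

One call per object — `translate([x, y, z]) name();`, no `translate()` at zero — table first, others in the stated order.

table();
translate([684, 0, 0]) bookshelf();
translate([5, 401, 683]) picture_frame();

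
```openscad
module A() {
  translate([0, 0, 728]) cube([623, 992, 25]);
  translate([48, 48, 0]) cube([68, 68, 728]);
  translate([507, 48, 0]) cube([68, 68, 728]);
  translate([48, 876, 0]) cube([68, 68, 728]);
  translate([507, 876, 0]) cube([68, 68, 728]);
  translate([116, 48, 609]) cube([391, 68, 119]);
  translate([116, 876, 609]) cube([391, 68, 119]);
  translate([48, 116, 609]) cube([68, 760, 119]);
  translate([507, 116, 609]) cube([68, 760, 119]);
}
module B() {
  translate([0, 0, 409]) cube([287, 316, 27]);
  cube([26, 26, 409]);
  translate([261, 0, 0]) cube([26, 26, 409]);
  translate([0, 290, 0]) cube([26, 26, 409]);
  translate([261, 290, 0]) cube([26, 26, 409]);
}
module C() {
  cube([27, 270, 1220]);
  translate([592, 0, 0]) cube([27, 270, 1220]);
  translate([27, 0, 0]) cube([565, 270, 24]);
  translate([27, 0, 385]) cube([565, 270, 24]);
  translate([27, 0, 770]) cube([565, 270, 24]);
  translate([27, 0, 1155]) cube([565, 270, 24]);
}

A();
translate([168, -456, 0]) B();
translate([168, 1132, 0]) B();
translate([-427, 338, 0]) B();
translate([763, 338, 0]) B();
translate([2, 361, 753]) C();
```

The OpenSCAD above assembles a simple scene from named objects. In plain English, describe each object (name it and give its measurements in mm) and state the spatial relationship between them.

A is a table: top 623 mm (x) × 992 mm (y), 25 mm thick, upper face at z = 753 mm, on four 68×68 mm square legs, each inset 48 mm from the nearest pair of top edges, running from z = 0 to the bottom of the top. Four apron rails, 68 mm thick and 119 mm tall, run between adjacent legs with their top edges flush with the underside of the top and their outer faces flush with the legs' outer faces.

B is a four-legged stool. The seat is 287×316 mm, 27 mm thick, top at z = 436 mm. It stands on four square legs, each 26×26 mm in cross-section, from z = 0 to the seat underside, each flush with a corner of the seat.

C is an open bookshelf. Two side panels, each 27 mm thick, 270 mm deep and 1220 mm tall, stand 619 mm apart (outside-to-outside). Between them sit 4 shelves, each 24 mm thick and 270 mm deep, spanning the full gap between the sides. The bottom shelf rests on the floor (its underside at z = 0) and the clear gap between one shelf's top and the next shelf's underside is 361 mm.

Four stools sit around the table at the −y, +y, −x, +x sides. The bookshelf is on top of the table, centred.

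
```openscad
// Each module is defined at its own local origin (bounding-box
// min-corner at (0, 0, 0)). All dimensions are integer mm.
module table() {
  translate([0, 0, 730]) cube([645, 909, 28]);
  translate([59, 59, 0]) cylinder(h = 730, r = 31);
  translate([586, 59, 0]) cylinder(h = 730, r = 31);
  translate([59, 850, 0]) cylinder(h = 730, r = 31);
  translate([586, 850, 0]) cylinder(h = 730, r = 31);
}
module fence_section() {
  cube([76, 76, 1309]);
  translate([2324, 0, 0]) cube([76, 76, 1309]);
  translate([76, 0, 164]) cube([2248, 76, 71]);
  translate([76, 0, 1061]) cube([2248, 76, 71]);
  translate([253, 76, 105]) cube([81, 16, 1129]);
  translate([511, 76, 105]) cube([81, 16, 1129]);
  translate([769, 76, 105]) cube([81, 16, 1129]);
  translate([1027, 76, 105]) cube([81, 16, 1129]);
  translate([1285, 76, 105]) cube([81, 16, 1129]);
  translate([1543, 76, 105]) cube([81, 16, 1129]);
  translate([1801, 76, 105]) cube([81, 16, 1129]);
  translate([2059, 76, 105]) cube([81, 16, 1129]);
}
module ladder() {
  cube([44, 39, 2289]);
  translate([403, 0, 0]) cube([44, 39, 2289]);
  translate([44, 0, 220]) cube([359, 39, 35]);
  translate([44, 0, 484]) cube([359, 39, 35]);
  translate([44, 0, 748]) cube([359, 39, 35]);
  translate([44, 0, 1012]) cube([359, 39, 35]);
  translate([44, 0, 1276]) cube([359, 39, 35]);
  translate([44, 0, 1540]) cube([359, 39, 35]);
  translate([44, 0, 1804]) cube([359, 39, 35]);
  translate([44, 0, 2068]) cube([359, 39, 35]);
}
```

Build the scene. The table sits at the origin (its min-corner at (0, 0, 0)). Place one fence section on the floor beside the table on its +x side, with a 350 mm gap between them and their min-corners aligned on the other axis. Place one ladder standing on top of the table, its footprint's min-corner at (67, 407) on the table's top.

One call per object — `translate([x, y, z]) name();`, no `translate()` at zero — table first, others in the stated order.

table();
translate([995, 0, 0]) fence_section();
translate([67, 407, 758]) ladder();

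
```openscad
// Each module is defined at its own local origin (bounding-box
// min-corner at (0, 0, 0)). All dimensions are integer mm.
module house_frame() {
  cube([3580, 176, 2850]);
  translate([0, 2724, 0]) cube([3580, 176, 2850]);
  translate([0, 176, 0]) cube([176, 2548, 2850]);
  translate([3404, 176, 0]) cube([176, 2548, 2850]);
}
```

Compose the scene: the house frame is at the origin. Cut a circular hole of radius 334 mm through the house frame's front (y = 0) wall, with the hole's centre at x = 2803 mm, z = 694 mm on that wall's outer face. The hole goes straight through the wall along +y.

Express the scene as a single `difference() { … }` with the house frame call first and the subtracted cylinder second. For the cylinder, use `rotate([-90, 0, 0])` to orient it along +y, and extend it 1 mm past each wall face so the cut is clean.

difference() {
  house_frame();
  translate([2803, -1, 694]) rotate([-90, 0, 0]) cylinder(h = 178, r = 334);
}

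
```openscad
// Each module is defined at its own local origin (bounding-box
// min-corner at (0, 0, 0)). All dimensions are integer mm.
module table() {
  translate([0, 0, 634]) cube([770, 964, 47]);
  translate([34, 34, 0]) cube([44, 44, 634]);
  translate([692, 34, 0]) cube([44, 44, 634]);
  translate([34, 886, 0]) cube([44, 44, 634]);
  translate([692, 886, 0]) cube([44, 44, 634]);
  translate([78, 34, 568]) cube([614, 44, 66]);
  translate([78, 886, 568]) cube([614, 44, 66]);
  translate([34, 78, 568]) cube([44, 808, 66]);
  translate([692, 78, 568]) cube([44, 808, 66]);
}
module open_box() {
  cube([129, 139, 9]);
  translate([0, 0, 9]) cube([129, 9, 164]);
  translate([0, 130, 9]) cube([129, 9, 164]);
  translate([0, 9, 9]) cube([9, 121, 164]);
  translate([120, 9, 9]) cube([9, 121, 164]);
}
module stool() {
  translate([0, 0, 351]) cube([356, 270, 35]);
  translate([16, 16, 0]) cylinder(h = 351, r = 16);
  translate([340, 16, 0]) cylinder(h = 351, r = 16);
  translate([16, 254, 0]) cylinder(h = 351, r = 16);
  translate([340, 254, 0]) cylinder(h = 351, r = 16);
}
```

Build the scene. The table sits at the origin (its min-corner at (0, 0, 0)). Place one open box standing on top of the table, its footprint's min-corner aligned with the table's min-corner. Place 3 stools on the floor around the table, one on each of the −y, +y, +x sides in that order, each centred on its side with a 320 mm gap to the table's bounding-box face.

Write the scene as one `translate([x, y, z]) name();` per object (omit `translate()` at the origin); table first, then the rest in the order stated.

table();
translate([0, 0, 681]) open_box();
translate([207, -590, 0]) stool();
translate([207, 1284, 0]) stool();
translate([1090, 347, 0]) stool();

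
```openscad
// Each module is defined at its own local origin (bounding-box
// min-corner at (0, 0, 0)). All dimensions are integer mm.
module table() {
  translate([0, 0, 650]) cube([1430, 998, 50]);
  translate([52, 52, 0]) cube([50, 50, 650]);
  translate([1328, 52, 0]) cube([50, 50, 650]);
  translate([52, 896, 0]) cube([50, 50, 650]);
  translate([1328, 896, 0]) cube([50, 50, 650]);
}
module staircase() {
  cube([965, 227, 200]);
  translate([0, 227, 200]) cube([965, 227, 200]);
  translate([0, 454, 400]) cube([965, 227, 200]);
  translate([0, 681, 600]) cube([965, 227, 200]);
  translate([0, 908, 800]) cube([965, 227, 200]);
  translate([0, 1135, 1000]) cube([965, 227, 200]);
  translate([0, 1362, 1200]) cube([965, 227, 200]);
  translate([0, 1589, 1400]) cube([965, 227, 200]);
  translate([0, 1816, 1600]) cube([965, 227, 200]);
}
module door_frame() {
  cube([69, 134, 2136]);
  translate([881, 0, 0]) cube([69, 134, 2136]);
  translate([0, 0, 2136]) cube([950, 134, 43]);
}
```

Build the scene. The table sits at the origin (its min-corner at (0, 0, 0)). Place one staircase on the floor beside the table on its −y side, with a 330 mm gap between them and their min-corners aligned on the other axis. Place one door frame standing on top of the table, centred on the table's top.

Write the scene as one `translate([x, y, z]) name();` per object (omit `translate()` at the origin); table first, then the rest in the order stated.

table();
translate([0, -2373, 0]) staircase();
translate([240, 432, 700]) door_frame();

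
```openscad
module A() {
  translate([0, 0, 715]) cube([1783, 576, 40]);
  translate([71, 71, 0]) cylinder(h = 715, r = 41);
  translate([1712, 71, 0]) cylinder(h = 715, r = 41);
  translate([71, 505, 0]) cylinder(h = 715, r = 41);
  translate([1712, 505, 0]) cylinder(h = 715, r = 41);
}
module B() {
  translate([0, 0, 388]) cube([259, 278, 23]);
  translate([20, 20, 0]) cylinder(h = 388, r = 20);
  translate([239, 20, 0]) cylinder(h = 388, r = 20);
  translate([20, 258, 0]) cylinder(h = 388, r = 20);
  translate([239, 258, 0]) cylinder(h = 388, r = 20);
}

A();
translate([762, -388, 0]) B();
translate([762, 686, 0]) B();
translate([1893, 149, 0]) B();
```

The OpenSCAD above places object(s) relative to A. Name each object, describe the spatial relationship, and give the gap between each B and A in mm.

Each stool's nearest face is 110 mm from the table's bounding box.

A is a table. B is a stool. Three stools sit around the table at the −y, +y, +x sides. The gap between each stool and the table is 110 mm.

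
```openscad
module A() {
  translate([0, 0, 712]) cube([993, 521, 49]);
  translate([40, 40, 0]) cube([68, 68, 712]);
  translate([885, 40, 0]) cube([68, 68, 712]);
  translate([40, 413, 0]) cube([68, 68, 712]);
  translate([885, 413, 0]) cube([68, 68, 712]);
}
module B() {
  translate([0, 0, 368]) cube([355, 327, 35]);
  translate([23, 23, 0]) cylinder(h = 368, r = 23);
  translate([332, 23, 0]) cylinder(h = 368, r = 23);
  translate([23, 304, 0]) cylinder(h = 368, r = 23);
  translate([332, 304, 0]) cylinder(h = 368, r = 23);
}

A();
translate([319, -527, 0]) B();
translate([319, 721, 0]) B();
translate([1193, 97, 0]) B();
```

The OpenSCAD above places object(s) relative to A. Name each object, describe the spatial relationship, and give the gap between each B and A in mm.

Each stool's nearest face is 200 mm from the table's bounding box.

A is a table. B is a stool. Three stools sit around the table at the −y, +y, +x sides. The gap between each stool and the table is 200 mm.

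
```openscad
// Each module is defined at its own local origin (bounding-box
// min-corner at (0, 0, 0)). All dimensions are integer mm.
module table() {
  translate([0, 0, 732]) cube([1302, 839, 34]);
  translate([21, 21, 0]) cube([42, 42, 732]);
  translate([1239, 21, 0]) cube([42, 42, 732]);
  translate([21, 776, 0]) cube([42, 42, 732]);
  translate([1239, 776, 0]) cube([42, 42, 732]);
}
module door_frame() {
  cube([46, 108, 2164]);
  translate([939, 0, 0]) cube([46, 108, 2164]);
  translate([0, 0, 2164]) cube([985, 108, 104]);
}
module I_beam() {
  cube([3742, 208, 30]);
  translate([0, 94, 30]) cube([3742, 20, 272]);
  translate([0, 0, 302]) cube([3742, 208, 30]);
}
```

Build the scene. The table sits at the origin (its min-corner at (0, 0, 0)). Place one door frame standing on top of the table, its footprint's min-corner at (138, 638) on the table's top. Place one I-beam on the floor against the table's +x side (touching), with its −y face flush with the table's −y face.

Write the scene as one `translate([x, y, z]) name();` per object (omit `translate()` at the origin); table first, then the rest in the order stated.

table();
translate([138, 638, 766]) door_frame();
translate([1302, 0, 0]) I_beam();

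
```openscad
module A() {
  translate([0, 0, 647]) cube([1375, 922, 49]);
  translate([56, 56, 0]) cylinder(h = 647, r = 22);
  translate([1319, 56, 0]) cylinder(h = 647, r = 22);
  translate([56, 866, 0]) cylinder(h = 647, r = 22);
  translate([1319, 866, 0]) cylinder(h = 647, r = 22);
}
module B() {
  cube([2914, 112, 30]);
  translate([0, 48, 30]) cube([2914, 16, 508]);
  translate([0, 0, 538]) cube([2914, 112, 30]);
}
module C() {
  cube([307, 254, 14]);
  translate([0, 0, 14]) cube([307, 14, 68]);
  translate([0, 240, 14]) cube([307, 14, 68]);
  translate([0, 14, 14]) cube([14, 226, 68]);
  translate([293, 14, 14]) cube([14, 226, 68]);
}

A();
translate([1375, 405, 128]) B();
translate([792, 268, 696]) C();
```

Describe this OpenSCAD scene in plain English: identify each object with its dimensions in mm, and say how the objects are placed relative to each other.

A is a table with a 1375×922 mm rectangular top, 49 mm thick, top surface at z = 696 mm, supported by four round legs of 44 mm diameter, each leg's bounding box inset 34 mm from the nearest pair of top edges, running from the floor.

B is an I-beam lying along x, 2914 mm long. Overall section height 568 mm. Two flanges 112 mm wide (y) and 30 mm thick, one on the floor and one at the top; a web 16 mm thick runs between them, centred on the flange width.

C is an open-topped rectangular box: outside dimensions 307×254×82 mm, with a uniform wall and base thickness of 14 mm. The base is a full 307×254 slab on the floor; four walls sit on top of the base. The front and back walls (the −y and +y sides) span the full width; the two side walls fit between them.

The I-beam is beside the table with their tops flush at z = 696. The open box is on top of the table.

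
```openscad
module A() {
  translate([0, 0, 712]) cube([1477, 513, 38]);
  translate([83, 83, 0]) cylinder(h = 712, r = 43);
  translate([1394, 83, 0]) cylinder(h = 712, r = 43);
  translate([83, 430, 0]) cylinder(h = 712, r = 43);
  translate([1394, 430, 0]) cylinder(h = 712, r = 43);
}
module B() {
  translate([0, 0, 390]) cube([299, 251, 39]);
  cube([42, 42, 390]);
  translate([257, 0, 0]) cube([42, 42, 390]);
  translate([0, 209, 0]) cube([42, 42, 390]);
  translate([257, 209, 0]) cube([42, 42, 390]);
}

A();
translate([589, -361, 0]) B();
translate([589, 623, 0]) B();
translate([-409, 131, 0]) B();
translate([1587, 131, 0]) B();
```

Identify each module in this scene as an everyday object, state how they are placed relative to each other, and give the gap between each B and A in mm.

Each stool's nearest face is 110 mm from the table's bounding box.

A is a table. B is a stool. Four stools sit around the table at the −y, +y, −x, +x sides. The gap between each stool and the table is 110 mm.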